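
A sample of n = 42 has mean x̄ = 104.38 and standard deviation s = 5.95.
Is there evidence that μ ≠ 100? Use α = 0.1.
One-sample t-test:
H₀: μ = 100
H₁: μ ≠ 100
df = n - 1 = 41
t = (x̄ - μ₀) / (s/√n) = (104.38 - 100) / (5.95/√42) = 4.771
p-value < 0.0001

Since p-value < α = 0.1, we reject H₀.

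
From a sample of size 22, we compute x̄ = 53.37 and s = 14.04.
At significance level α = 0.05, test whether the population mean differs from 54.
One-sample t-test:
H₀: μ = 54
H₁: μ ≠ 54
df = n - 1 = 21
t = (x̄ - μ₀) / (s/√n) = (53.37 - 54) / (14.04/√22) = -0.210
p-value = 0.8353

Since p-value > α = 0.05, we fail to reject H₀.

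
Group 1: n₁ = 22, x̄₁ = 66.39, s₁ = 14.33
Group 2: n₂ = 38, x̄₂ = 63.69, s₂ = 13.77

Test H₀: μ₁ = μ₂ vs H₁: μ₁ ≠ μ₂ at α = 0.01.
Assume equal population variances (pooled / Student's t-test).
Student's two-sample t-test (equal variances):
H₀: μ₁ = μ₂
H₁: μ₁ ≠ μ₂
df = n₁ + n₂ - 2 = 58
Pooled variance s_p² = [(n₁-1)s₁² + (n₂-1)s₂²] / (n₁ + n₂ - 2) = [(21)(14.33²) + (37)(13.77²)] / 58 = 195.3104
SE = √(s_p²(1/n₁ + 1/n₂)) = √(195.3104 × (1/22 + 1/38)) = 3.7440
t = (x̄₁ - x̄₂) / SE = (66.39 - 63.69) / 3.7440 = 2.70 / 3.7440 = 0.721
p-value = 0.4737

Since p-value > α = 0.01, we fail to reject H₀.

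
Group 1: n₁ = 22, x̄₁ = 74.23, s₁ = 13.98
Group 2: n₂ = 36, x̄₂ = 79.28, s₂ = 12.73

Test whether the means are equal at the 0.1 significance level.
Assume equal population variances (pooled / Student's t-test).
Student's two-sample t-test (equal variances):
H₀: μ₁ = μ₂
H₁: μ₁ ≠ μ₂
df = n₁ + n₂ - 2 = 56
Pooled variance s_p² = [(n₁-1)s₁² + (n₂-1)s₂²] / (n₁ + n₂ - 2) = [(21)(13.98²) + (35)(12.73²)] / 56 = 174.5732
SE = √(s_p²(1/n₁ + 1/n₂)) = √(174.5732 × (1/22 + 1/36)) = 3.5755
t = (x̄₁ - x̄₂) / SE = (74.23 - 79.28) / 3.5755 = -5.05 / 3.5755 = -1.412
p-value = 0.1634

Since p-value > α = 0.1, we fail to reject H₀.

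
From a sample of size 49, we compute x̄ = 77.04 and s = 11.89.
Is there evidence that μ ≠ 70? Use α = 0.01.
One-sample t-test:
H₀: μ = 70
H₁: μ ≠ 70
df = n - 1 = 48
t = (x̄ - μ₀) / (s/√n) = (77.04 - 70) / (11.89/√49) = 4.145
p-value = 0.0001

Since p-value < α = 0.01, we reject H₀.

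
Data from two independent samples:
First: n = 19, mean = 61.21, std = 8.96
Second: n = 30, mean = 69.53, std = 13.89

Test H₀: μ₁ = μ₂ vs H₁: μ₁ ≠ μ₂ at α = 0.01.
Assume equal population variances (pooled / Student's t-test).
Student's two-sample t-test (equal variances):
H₀: μ₁ = μ₂
H₁: μ₁ ≠ μ₂
df = n₁ + n₂ - 2 = 47
Pooled variance s_p² = [(n₁-1)s₁² + (n₂-1)s₂²] / (n₁ + n₂ - 2) = [(18)(8.96²) + (29)(13.89²)] / 47 = 149.7894
SE = √(s_p²(1/n₁ + 1/n₂)) = √(149.7894 × (1/19 + 1/30)) = 3.5884
t = (x̄₁ - x̄₂) / SE = (61.21 - 69.53) / 3.5884 = -8.32 / 3.5884 = -2.319
p-value = 0.0248

Since p-value > α = 0.01, we fail to reject H₀.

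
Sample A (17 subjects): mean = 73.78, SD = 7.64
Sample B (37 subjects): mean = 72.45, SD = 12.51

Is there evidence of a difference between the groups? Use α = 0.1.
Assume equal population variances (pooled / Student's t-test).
Student's two-sample t-test (equal variances):
H₀: μ₁ = μ₂
H₁: μ₁ ≠ μ₂
df = n₁ + n₂ - 2 = 52
Pooled variance s_p² = [(n₁-1)s₁² + (n₂-1)s₂²] / (n₁ + n₂ - 2) = [(16)(7.64²) + (36)(12.51²)] / 52 = 126.3061
SE = √(s_p²(1/n₁ + 1/n₂)) = √(126.3061 × (1/17 + 1/37)) = 3.2929
t = (x̄₁ - x̄₂) / SE = (73.78 - 72.45) / 3.2929 = 1.33 / 3.2929 = 0.404
p-value = 0.6879

Since p-value > α = 0.1, we fail to reject H₀.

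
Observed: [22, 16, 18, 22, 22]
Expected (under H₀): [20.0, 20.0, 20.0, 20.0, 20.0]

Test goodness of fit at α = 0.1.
Chi-square goodness of fit test:
H₀: observed counts match expected distribution
H₁: observed counts differ from expected distribution
df = k - 1 = 4
χ² = Σ(O - E)²/E
   = (22 - 20.0)²/20.0 + (16 - 20.0)²/20.0 + (18 - 20.0)²/20.0 + (22 - 20.0)²/20.0 + (22 - 20.0)²/20.0
   = 0.200 + 0.800 + 0.200 + 0.200 + 0.200
   = 1.60
p-value = 0.8088

Since p-value > α = 0.1, we fail to reject H₀.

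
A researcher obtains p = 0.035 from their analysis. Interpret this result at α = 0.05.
Since p = 0.035 < α = 0.05, reject H₀.
There is sufficient evidence to reject the null hypothesis; the result is statistically significant at the 0.05 level.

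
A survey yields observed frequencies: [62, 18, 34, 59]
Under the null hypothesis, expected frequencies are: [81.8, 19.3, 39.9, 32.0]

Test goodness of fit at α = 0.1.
Chi-square goodness of fit test:
H₀: observed counts match expected distribution
H₁: observed counts differ from expected distribution
df = k - 1 = 3
χ² = Σ(O - E)²/E
   = (62 - 81.8)²/81.8 + (18 - 19.3)²/19.3 + (34 - 39.9)²/39.9 + (59 - 32.0)²/32.0
   = 4.793 + 0.088 + 0.872 + 22.781
   = 28.53
p-value < 0.0001

Since p-value < α = 0.1, we reject H₀.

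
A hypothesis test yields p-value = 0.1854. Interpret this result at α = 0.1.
Since p = 0.1854 > α = 0.1, fail to reject H₀.
There is insufficient evidence to reject the null hypothesis; the result is not statistically significant at the 0.1 level.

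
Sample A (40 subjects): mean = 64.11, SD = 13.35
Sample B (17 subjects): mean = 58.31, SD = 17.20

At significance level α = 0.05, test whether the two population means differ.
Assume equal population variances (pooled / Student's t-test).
Student's two-sample t-test (equal variances):
H₀: μ₁ = μ₂
H₁: μ₁ ≠ μ₂
df = n₁ + n₂ - 2 = 55
Pooled variance s_p² = [(n₁-1)s₁² + (n₂-1)s₂²] / (n₁ + n₂ - 2) = [(39)(13.35²) + (16)(17.20²)] / 55 = 212.4385
SE = √(s_p²(1/n₁ + 1/n₂)) = √(212.4385 × (1/40 + 1/17)) = 4.2199
t = (x̄₁ - x̄₂) / SE = (64.11 - 58.31) / 4.2199 = 5.80 / 4.2199 = 1.374
p-value = 0.1749

Since p-value > α = 0.05, we fail to reject H₀.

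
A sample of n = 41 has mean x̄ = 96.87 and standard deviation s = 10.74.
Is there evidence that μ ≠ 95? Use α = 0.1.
One-sample t-test:
H₀: μ = 95
H₁: μ ≠ 95
df = n - 1 = 40
t = (x̄ - μ₀) / (s/√n) = (96.87 - 95) / (10.74/√41) = 1.115
p-value = 0.2716

Since p-value > α = 0.1, we fail to reject H₀.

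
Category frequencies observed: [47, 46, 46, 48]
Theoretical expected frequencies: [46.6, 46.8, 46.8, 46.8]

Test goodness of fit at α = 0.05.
Chi-square goodness of fit test:
H₀: observed counts match expected distribution
H₁: observed counts differ from expected distribution
df = k - 1 = 3
χ² = Σ(O - E)²/E
   = (47 - 46.6)²/46.6 + (46 - 46.8)²/46.8 + (46 - 46.8)²/46.8 + (48 - 46.8)²/46.8
   = 0.003 + 0.014 + 0.014 + 0.031
   = 0.06
p-value = 0.9960

Since p-value > α = 0.05, we fail to reject H₀.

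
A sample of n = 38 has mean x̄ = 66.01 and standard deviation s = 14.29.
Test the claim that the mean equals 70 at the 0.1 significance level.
One-sample t-test:
H₀: μ = 70
H₁: μ ≠ 70
df = n - 1 = 37
t = (x̄ - μ₀) / (s/√n) = (66.01 - 70) / (14.29/√38) = -1.721
p-value = 0.0936

Since p-value < α = 0.1, we reject H₀.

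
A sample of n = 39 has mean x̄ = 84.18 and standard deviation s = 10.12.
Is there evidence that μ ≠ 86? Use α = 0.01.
One-sample t-test:
H₀: μ = 86
H₁: μ ≠ 86
df = n - 1 = 38
t = (x̄ - μ₀) / (s/√n) = (84.18 - 86) / (10.12/√39) = -1.123
p-value = 0.2684

Since p-value > α = 0.01, we fail to reject H₀.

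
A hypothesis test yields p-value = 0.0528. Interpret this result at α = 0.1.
Since p = 0.0528 < α = 0.1, reject H₀.
There is sufficient evidence to reject the null hypothesis; the result is statistically significant at the 0.1 level.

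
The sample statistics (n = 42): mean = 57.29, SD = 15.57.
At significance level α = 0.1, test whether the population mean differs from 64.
One-sample t-test:
H₀: μ = 64
H₁: μ ≠ 64
df = n - 1 = 41
t = (x̄ - μ₀) / (s/√n) = (57.29 - 64) / (15.57/√42) = -2.793
p-value = 0.0079

Since p-value < α = 0.1, we reject H₀.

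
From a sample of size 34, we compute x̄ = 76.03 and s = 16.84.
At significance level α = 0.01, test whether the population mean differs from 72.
One-sample t-test:
H₀: μ = 72
H₁: μ ≠ 72
df = n - 1 = 33
t = (x̄ - μ₀) / (s/√n) = (76.03 - 72) / (16.84/√34) = 1.395
p-value = 0.1722

Since p-value > α = 0.01, we fail to reject H₀.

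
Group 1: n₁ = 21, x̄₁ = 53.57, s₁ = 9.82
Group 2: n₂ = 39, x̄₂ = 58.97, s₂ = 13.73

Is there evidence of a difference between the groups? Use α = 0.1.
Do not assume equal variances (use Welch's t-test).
Welch's two-sample t-test:
H₀: μ₁ = μ₂
H₁: μ₁ ≠ μ₂
s₁²/n₁ = 9.82²/21 = 4.5920,  s₂²/n₂ = 13.73²/39 = 4.8337
SE = √(s₁²/n₁ + s₂²/n₂) = √(4.5920 + 4.8337) = 3.0701
df (Welch-Satterthwaite) = (s₁²/n₁ + s₂²/n₂)² / [(s₁²/n₁)²/(n₁-1) + (s₂²/n₂)²/(n₂-1)] ≈ 53.23
t = (x̄₁ - x̄₂) / SE = (53.57 - 58.97) / 3.0701 = -5.40 / 3.0701 = -1.759
p-value = 0.0843

Since p-value < α = 0.1, we reject H₀.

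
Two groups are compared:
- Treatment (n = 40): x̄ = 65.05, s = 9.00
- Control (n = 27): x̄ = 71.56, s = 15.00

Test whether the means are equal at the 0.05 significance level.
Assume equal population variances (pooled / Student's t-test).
Student's two-sample t-test (equal variances):
H₀: μ₁ = μ₂
H₁: μ₁ ≠ μ₂
df = n₁ + n₂ - 2 = 65
Pooled variance s_p² = [(n₁-1)s₁² + (n₂-1)s₂²] / (n₁ + n₂ - 2) = [(39)(9.00²) + (26)(15.00²)] / 65 = 138.6000
SE = √(s_p²(1/n₁ + 1/n₂)) = √(138.6000 × (1/40 + 1/27)) = 2.9323
t = (x̄₁ - x̄₂) / SE = (65.05 - 71.56) / 2.9323 = -6.51 / 2.9323 = -2.220
p-value = 0.0299

Since p-value < α = 0.05, we reject H₀.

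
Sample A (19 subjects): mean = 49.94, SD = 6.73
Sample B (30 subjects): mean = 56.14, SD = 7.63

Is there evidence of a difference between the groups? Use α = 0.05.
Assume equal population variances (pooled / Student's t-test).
Student's two-sample t-test (equal variances):
H₀: μ₁ = μ₂
H₁: μ₁ ≠ μ₂
df = n₁ + n₂ - 2 = 47
Pooled variance s_p² = [(n₁-1)s₁² + (n₂-1)s₂²] / (n₁ + n₂ - 2) = [(18)(6.73²) + (29)(7.63²)] / 47 = 53.2673
SE = √(s_p²(1/n₁ + 1/n₂)) = √(53.2673 × (1/19 + 1/30)) = 2.1399
t = (x̄₁ - x̄₂) / SE = (49.94 - 56.14) / 2.1399 = -6.20 / 2.1399 = -2.897
p-value = 0.0057

Since p-value < α = 0.05, we reject H₀.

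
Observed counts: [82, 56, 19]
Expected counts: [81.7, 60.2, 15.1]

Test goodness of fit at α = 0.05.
Chi-square goodness of fit test:
H₀: observed counts match expected distribution
H₁: observed counts differ from expected distribution
df = k - 1 = 2
χ² = Σ(O - E)²/E
   = (82 - 81.7)²/81.7 + (56 - 60.2)²/60.2 + (19 - 15.1)²/15.1
   = 0.001 + 0.293 + 1.007
   = 1.30
p-value = 0.5217

Since p-value > α = 0.05, we fail to reject H₀.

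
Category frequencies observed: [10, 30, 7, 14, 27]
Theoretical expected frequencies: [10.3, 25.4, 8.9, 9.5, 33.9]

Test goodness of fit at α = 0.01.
Chi-square goodness of fit test:
H₀: observed counts match expected distribution
H₁: observed counts differ from expected distribution
df = k - 1 = 4
χ² = Σ(O - E)²/E
   = (10 - 10.3)²/10.3 + (30 - 25.4)²/25.4 + (7 - 8.9)²/8.9 + (14 - 9.5)²/9.5 + (27 - 33.9)²/33.9
   = 0.009 + 0.833 + 0.406 + 2.132 + 1.404
   = 4.78
p-value = 0.3102

Since p-value > α = 0.01, we fail to reject H₀.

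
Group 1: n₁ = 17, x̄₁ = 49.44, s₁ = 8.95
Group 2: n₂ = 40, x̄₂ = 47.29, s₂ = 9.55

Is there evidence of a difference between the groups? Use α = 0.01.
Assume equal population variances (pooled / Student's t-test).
Student's two-sample t-test (equal variances):
H₀: μ₁ = μ₂
H₁: μ₁ ≠ μ₂
df = n₁ + n₂ - 2 = 55
Pooled variance s_p² = [(n₁-1)s₁² + (n₂-1)s₂²] / (n₁ + n₂ - 2) = [(16)(8.95²) + (39)(9.55²)] / 55 = 87.9734
SE = √(s_p²(1/n₁ + 1/n₂)) = √(87.9734 × (1/17 + 1/40)) = 2.7156
t = (x̄₁ - x̄₂) / SE = (49.44 - 47.29) / 2.7156 = 2.15 / 2.7156 = 0.792
p-value = 0.4319

Since p-value > α = 0.01, we fail to reject H₀.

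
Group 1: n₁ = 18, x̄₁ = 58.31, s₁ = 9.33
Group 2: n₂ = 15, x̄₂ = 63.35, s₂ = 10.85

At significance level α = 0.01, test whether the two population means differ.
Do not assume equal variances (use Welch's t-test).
Welch's two-sample t-test:
H₀: μ₁ = μ₂
H₁: μ₁ ≠ μ₂
s₁²/n₁ = 9.33²/18 = 4.8361,  s₂²/n₂ = 10.85²/15 = 7.8482
SE = √(s₁²/n₁ + s₂²/n₂) = √(4.8361 + 7.8482) = 3.5615
df (Welch-Satterthwaite) = (s₁²/n₁ + s₂²/n₂)² / [(s₁²/n₁)²/(n₁-1) + (s₂²/n₂)²/(n₂-1)] ≈ 27.86
t = (x̄₁ - x̄₂) / SE = (58.31 - 63.35) / 3.5615 = -5.04 / 3.5615 = -1.415
p-value = 0.1681

Since p-value > α = 0.01, we fail to reject H₀.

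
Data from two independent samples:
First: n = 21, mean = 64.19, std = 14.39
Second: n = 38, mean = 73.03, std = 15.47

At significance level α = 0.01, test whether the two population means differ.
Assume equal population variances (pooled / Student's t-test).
Student's two-sample t-test (equal variances):
H₀: μ₁ = μ₂
H₁: μ₁ ≠ μ₂
df = n₁ + n₂ - 2 = 57
Pooled variance s_p² = [(n₁-1)s₁² + (n₂-1)s₂²] / (n₁ + n₂ - 2) = [(20)(14.39²) + (37)(15.47²)] / 57 = 228.0055
SE = √(s_p²(1/n₁ + 1/n₂)) = √(228.0055 × (1/21 + 1/38)) = 4.1058
t = (x̄₁ - x̄₂) / SE = (64.19 - 73.03) / 4.1058 = -8.84 / 4.1058 = -2.153
p-value = 0.0356

Since p-value > α = 0.01, we fail to reject H₀.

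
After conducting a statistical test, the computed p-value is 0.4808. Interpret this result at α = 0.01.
Since p = 0.4808 > α = 0.01, fail to reject H₀.
There is insufficient evidence to reject the null hypothesis; the result is not statistically significant at the 0.01 level.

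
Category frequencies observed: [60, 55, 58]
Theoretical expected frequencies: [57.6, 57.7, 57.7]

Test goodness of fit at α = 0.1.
Chi-square goodness of fit test:
H₀: observed counts match expected distribution
H₁: observed counts differ from expected distribution
df = k - 1 = 2
χ² = Σ(O - E)²/E
   = (60 - 57.6)²/57.6 + (55 - 57.7)²/57.7 + (58 - 57.7)²/57.7
   = 0.100 + 0.126 + 0.002
   = 0.23
p-value = 0.8923

Since p-value > α = 0.1, we fail to reject H₀.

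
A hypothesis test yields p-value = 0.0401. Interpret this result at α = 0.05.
Since p = 0.0401 < α = 0.05, reject H₀.
There is sufficient evidence to reject the null hypothesis; the result is statistically significant at the 0.05 level.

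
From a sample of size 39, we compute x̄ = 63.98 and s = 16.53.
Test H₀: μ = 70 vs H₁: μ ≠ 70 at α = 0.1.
One-sample t-test:
H₀: μ = 70
H₁: μ ≠ 70
df = n - 1 = 38
t = (x̄ - μ₀) / (s/√n) = (63.98 - 70) / (16.53/√39) = -2.274
p-value = 0.0287

Since p-value < α = 0.1, we reject H₀.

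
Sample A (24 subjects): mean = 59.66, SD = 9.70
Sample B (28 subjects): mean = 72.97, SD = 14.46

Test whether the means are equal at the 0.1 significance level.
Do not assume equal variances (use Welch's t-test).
Welch's two-sample t-test:
H₀: μ₁ = μ₂
H₁: μ₁ ≠ μ₂
s₁²/n₁ = 9.70²/24 = 3.9204,  s₂²/n₂ = 14.46²/28 = 7.4676
SE = √(s₁²/n₁ + s₂²/n₂) = √(3.9204 + 7.4676) = 3.3746
df (Welch-Satterthwaite) = (s₁²/n₁ + s₂²/n₂)² / [(s₁²/n₁)²/(n₁-1) + (s₂²/n₂)²/(n₂-1)] ≈ 47.44
t = (x̄₁ - x̄₂) / SE = (59.66 - 72.97) / 3.3746 = -13.31 / 3.3746 = -3.944
p-value = 0.0003

Since p-value < α = 0.1, we reject H₀.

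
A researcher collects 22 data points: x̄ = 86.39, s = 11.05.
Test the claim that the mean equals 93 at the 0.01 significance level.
One-sample t-test:
H₀: μ = 93
H₁: μ ≠ 93
df = n - 1 = 21
t = (x̄ - μ₀) / (s/√n) = (86.39 - 93) / (11.05/√22) = -2.806
p-value = 0.0106

Since p-value > α = 0.01, we fail to reject H₀.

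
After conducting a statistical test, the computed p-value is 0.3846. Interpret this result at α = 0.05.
Since p = 0.3846 > α = 0.05, fail to reject H₀.
There is insufficient evidence to reject the null hypothesis; the result is not statistically significant at the 0.05 level.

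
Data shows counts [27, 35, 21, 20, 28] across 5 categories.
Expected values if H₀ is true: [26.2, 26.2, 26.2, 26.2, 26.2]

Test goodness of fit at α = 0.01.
Chi-square goodness of fit test:
H₀: observed counts match expected distribution
H₁: observed counts differ from expected distribution
df = k - 1 = 4
χ² = Σ(O - E)²/E
   = (27 - 26.2)²/26.2 + (35 - 26.2)²/26.2 + (21 - 26.2)²/26.2 + (20 - 26.2)²/26.2 + (28 - 26.2)²/26.2
   = 0.024 + 2.956 + 1.032 + 1.467 + 0.124
   = 5.60
p-value = 0.2308

Since p-value > α = 0.01, we fail to reject H₀.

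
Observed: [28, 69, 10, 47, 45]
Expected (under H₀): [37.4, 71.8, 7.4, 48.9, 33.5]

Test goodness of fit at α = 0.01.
Chi-square goodness of fit test:
H₀: observed counts match expected distribution
H₁: observed counts differ from expected distribution
df = k - 1 = 4
χ² = Σ(O - E)²/E
   = (28 - 37.4)²/37.4 + (69 - 71.8)²/71.8 + (10 - 7.4)²/7.4 + (47 - 48.9)²/48.9 + (45 - 33.5)²/33.5
   = 2.363 + 0.109 + 0.914 + 0.074 + 3.948
   = 7.41
p-value = 0.1159

Since p-value > α = 0.01, we fail to reject H₀.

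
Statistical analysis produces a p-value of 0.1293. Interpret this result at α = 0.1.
Since p = 0.1293 > α = 0.1, fail to reject H₀.
There is insufficient evidence to reject the null hypothesis; the result is not statistically significant at the 0.1 level.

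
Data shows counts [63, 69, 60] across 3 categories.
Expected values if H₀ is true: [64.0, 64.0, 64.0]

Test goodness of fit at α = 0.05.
Chi-square goodness of fit test:
H₀: observed counts match expected distribution
H₁: observed counts differ from expected distribution
df = k - 1 = 2
χ² = Σ(O - E)²/E
   = (63 - 64.0)²/64.0 + (69 - 64.0)²/64.0 + (60 - 64.0)²/64.0
   = 0.016 + 0.391 + 0.250
   = 0.66
p-value = 0.7203

Since p-value > α = 0.05, we fail to reject H₀.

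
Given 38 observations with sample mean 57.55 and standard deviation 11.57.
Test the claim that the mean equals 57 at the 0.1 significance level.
One-sample t-test:
H₀: μ = 57
H₁: μ ≠ 57
df = n - 1 = 37
t = (x̄ - μ₀) / (s/√n) = (57.55 - 57) / (11.57/√38) = 0.293
p-value = 0.7711

Since p-value > α = 0.1, we fail to reject H₀.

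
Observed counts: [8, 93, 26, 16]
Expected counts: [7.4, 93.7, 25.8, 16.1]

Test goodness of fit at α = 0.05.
Chi-square goodness of fit test:
H₀: observed counts match expected distribution
H₁: observed counts differ from expected distribution
df = k - 1 = 3
χ² = Σ(O - E)²/E
   = (8 - 7.4)²/7.4 + (93 - 93.7)²/93.7 + (26 - 25.8)²/25.8 + (16 - 16.1)²/16.1
   = 0.049 + 0.005 + 0.002 + 0.001
   = 0.06
p-value = 0.9965

Since p-value > α = 0.05, we fail to reject H₀.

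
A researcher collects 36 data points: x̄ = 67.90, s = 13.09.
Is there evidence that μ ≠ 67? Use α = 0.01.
One-sample t-test:
H₀: μ = 67
H₁: μ ≠ 67
df = n - 1 = 35
t = (x̄ - μ₀) / (s/√n) = (67.90 - 67) / (13.09/√36) = 0.413
p-value = 0.6825

Since p-value > α = 0.01, we fail to reject H₀.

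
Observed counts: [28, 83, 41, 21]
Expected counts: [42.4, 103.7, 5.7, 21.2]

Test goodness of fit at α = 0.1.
Chi-square goodness of fit test:
H₀: observed counts match expected distribution
H₁: observed counts differ from expected distribution
df = k - 1 = 3
χ² = Σ(O - E)²/E
   = (28 - 42.4)²/42.4 + (83 - 103.7)²/103.7 + (41 - 5.7)²/5.7 + (21 - 21.2)²/21.2
   = 4.891 + 4.132 + 218.612 + 0.002
   = 227.64
p-value < 0.0001

Since p-value < α = 0.1, we reject H₀.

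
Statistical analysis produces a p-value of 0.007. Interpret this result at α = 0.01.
Since p = 0.007 < α = 0.01, reject H₀.
There is sufficient evidence to reject the null hypothesis; the result is statistically significant at the 0.01 level.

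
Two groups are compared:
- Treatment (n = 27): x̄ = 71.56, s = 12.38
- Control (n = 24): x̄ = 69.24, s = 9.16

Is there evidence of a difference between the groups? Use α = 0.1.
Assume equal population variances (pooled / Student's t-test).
Student's two-sample t-test (equal variances):
H₀: μ₁ = μ₂
H₁: μ₁ ≠ μ₂
df = n₁ + n₂ - 2 = 49
Pooled variance s_p² = [(n₁-1)s₁² + (n₂-1)s₂²] / (n₁ + n₂ - 2) = [(26)(12.38²) + (23)(9.16²)] / 49 = 120.7082
SE = √(s_p²(1/n₁ + 1/n₂)) = √(120.7082 × (1/27 + 1/24)) = 3.0822
t = (x̄₁ - x̄₂) / SE = (71.56 - 69.24) / 3.0822 = 2.32 / 3.0822 = 0.753
p-value = 0.4552

Since p-value > α = 0.1, we fail to reject H₀.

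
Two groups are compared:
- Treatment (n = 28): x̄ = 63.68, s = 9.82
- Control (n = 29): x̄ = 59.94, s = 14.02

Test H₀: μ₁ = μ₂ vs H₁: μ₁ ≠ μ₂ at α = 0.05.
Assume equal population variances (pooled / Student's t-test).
Student's two-sample t-test (equal variances):
H₀: μ₁ = μ₂
H₁: μ₁ ≠ μ₂
df = n₁ + n₂ - 2 = 55
Pooled variance s_p² = [(n₁-1)s₁² + (n₂-1)s₂²] / (n₁ + n₂ - 2) = [(27)(9.82²) + (28)(14.02²)] / 55 = 147.4067
SE = √(s_p²(1/n₁ + 1/n₂)) = √(147.4067 × (1/28 + 1/29)) = 3.2168
t = (x̄₁ - x̄₂) / SE = (63.68 - 59.94) / 3.2168 = 3.74 / 3.2168 = 1.163
p-value = 0.2500

Since p-value > α = 0.05, we fail to reject H₀.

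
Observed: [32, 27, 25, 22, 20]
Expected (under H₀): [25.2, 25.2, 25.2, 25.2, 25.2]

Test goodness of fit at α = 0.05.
Chi-square goodness of fit test:
H₀: observed counts match expected distribution
H₁: observed counts differ from expected distribution
df = k - 1 = 4
χ² = Σ(O - E)²/E
   = (32 - 25.2)²/25.2 + (27 - 25.2)²/25.2 + (25 - 25.2)²/25.2 + (22 - 25.2)²/25.2 + (20 - 25.2)²/25.2
   = 1.835 + 0.129 + 0.002 + 0.406 + 1.073
   = 3.44
p-value = 0.4864

Since p-value > α = 0.05, we fail to reject H₀.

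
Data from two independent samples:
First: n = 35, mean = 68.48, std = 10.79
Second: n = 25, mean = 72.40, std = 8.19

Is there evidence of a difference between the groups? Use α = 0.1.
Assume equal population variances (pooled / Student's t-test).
Student's two-sample t-test (equal variances):
H₀: μ₁ = μ₂
H₁: μ₁ ≠ μ₂
df = n₁ + n₂ - 2 = 58
Pooled variance s_p² = [(n₁-1)s₁² + (n₂-1)s₂²] / (n₁ + n₂ - 2) = [(34)(10.79²) + (24)(8.19²)] / 58 = 96.0042
SE = √(s_p²(1/n₁ + 1/n₂)) = √(96.0042 × (1/35 + 1/25)) = 2.5658
t = (x̄₁ - x̄₂) / SE = (68.48 - 72.40) / 2.5658 = -3.92 / 2.5658 = -1.528
p-value = 0.1320

Since p-value > α = 0.1, we fail to reject H₀.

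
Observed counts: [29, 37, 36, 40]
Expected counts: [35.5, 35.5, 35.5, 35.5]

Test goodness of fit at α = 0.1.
Chi-square goodness of fit test:
H₀: observed counts match expected distribution
H₁: observed counts differ from expected distribution
df = k - 1 = 3
χ² = Σ(O - E)²/E
   = (29 - 35.5)²/35.5 + (37 - 35.5)²/35.5 + (36 - 35.5)²/35.5 + (40 - 35.5)²/35.5
   = 1.190 + 0.063 + 0.007 + 0.570
   = 1.83
p-value = 0.6082

Since p-value > α = 0.1, we fail to reject H₀.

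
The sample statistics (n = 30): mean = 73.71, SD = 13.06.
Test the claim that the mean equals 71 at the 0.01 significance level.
One-sample t-test:
H₀: μ = 71
H₁: μ ≠ 71
df = n - 1 = 29
t = (x̄ - μ₀) / (s/√n) = (73.71 - 71) / (13.06/√30) = 1.137
p-value = 0.2650

Since p-value > α = 0.01, we fail to reject H₀.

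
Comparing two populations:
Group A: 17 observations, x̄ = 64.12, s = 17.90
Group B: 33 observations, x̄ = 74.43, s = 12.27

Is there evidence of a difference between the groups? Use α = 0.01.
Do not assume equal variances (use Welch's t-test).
Welch's two-sample t-test:
H₀: μ₁ = μ₂
H₁: μ₁ ≠ μ₂
s₁²/n₁ = 17.90²/17 = 18.8476,  s₂²/n₂ = 12.27²/33 = 4.5622
SE = √(s₁²/n₁ + s₂²/n₂) = √(18.8476 + 4.5622) = 4.8384
df (Welch-Satterthwaite) = (s₁²/n₁ + s₂²/n₂)² / [(s₁²/n₁)²/(n₁-1) + (s₂²/n₂)²/(n₂-1)] ≈ 23.98
t = (x̄₁ - x̄₂) / SE = (64.12 - 74.43) / 4.8384 = -10.31 / 4.8384 = -2.131
p-value = 0.0436

Since p-value > α = 0.01, we fail to reject H₀.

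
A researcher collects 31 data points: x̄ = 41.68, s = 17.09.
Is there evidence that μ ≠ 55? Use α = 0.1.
One-sample t-test:
H₀: μ = 55
H₁: μ ≠ 55
df = n - 1 = 30
t = (x̄ - μ₀) / (s/√n) = (41.68 - 55) / (17.09/√31) = -4.340
p-value = 0.0001

Since p-value < α = 0.1, we reject H₀.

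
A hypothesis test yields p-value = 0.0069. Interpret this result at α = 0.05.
Since p = 0.0069 < α = 0.05, reject H₀.
There is sufficient evidence to reject the null hypothesis; the result is statistically significant at the 0.05 level.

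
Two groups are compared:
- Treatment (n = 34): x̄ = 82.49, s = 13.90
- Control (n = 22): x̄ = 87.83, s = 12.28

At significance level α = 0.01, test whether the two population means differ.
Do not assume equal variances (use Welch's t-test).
Welch's two-sample t-test:
H₀: μ₁ = μ₂
H₁: μ₁ ≠ μ₂
s₁²/n₁ = 13.90²/34 = 5.6826,  s₂²/n₂ = 12.28²/22 = 6.8545
SE = √(s₁²/n₁ + s₂²/n₂) = √(5.6826 + 6.8545) = 3.5408
df (Welch-Satterthwaite) = (s₁²/n₁ + s₂²/n₂)² / [(s₁²/n₁)²/(n₁-1) + (s₂²/n₂)²/(n₂-1)] ≈ 48.88
t = (x̄₁ - x̄₂) / SE = (82.49 - 87.83) / 3.5408 = -5.34 / 3.5408 = -1.508
p-value = 0.1380

Since p-value > α = 0.01, we fail to reject H₀.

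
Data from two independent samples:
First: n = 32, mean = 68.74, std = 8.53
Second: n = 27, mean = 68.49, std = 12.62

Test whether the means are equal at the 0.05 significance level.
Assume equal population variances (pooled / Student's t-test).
Student's two-sample t-test (equal variances):
H₀: μ₁ = μ₂
H₁: μ₁ ≠ μ₂
df = n₁ + n₂ - 2 = 57
Pooled variance s_p² = [(n₁-1)s₁² + (n₂-1)s₂²] / (n₁ + n₂ - 2) = [(31)(8.53²) + (26)(12.62²)] / 57 = 112.2186
SE = √(s_p²(1/n₁ + 1/n₂)) = √(112.2186 × (1/32 + 1/27)) = 2.7682
t = (x̄₁ - x̄₂) / SE = (68.74 - 68.49) / 2.7682 = 0.25 / 2.7682 = 0.090
p-value = 0.9284

Since p-value > α = 0.05, we fail to reject H₀.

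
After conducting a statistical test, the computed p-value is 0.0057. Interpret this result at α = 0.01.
Since p = 0.0057 < α = 0.01, reject H₀.
There is sufficient evidence to reject the null hypothesis; the result is statistically significant at the 0.01 level.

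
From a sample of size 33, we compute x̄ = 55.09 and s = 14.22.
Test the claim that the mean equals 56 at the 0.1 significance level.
One-sample t-test:
H₀: μ = 56
H₁: μ ≠ 56
df = n - 1 = 32
t = (x̄ - μ₀) / (s/√n) = (55.09 - 56) / (14.22/√33) = -0.368
p-value = 0.7156

Since p-value > α = 0.1, we fail to reject H₀.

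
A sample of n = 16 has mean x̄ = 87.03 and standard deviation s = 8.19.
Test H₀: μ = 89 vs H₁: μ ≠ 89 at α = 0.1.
One-sample t-test:
H₀: μ = 89
H₁: μ ≠ 89
df = n - 1 = 15
t = (x̄ - μ₀) / (s/√n) = (87.03 - 89) / (8.19/√16) = -0.962
p-value = 0.3512

Since p-value > α = 0.1, we fail to reject H₀.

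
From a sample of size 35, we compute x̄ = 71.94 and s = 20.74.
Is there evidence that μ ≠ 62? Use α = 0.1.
One-sample t-test:
H₀: μ = 62
H₁: μ ≠ 62
df = n - 1 = 34
t = (x̄ - μ₀) / (s/√n) = (71.94 - 62) / (20.74/√35) = 2.835
p-value = 0.0077

Since p-value < α = 0.1, we reject H₀.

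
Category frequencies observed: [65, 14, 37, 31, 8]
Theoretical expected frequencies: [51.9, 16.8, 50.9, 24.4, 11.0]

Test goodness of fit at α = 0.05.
Chi-square goodness of fit test:
H₀: observed counts match expected distribution
H₁: observed counts differ from expected distribution
df = k - 1 = 4
χ² = Σ(O - E)²/E
   = (65 - 51.9)²/51.9 + (14 - 16.8)²/16.8 + (37 - 50.9)²/50.9 + (31 - 24.4)²/24.4 + (8 - 11.0)²/11.0
   = 3.307 + 0.467 + 3.796 + 1.785 + 0.818
   = 10.17
p-value = 0.0376

Since p-value < α = 0.05, we reject H₀.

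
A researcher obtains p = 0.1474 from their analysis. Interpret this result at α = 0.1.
Since p = 0.1474 > α = 0.1, fail to reject H₀.
There is insufficient evidence to reject the null hypothesis; the result is not statistically significant at the 0.1 level.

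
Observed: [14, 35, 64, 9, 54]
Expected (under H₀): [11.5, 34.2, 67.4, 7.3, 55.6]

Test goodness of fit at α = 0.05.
Chi-square goodness of fit test:
H₀: observed counts match expected distribution
H₁: observed counts differ from expected distribution
df = k - 1 = 4
χ² = Σ(O - E)²/E
   = (14 - 11.5)²/11.5 + (35 - 34.2)²/34.2 + (64 - 67.4)²/67.4 + (9 - 7.3)²/7.3 + (54 - 55.6)²/55.6
   = 0.543 + 0.019 + 0.172 + 0.396 + 0.046
   = 1.18
p-value = 0.8821

Since p-value > α = 0.05, we fail to reject H₀.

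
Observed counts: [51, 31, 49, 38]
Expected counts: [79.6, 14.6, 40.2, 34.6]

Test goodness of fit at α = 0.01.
Chi-square goodness of fit test:
H₀: observed counts match expected distribution
H₁: observed counts differ from expected distribution
df = k - 1 = 3
χ² = Σ(O - E)²/E
   = (51 - 79.6)²/79.6 + (31 - 14.6)²/14.6 + (49 - 40.2)²/40.2 + (38 - 34.6)²/34.6
   = 10.276 + 18.422 + 1.926 + 0.334
   = 30.96
p-value < 0.0001

Since p-value < α = 0.01, we reject H₀.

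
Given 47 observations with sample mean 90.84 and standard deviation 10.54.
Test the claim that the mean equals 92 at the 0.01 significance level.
One-sample t-test:
H₀: μ = 92
H₁: μ ≠ 92
df = n - 1 = 46
t = (x̄ - μ₀) / (s/√n) = (90.84 - 92) / (10.54/√47) = -0.755
p-value = 0.4544

Since p-value > α = 0.01, we fail to reject H₀.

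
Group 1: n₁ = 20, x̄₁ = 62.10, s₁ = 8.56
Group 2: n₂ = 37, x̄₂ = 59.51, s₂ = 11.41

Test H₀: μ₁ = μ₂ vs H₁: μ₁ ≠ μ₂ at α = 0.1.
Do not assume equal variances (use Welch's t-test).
Welch's two-sample t-test:
H₀: μ₁ = μ₂
H₁: μ₁ ≠ μ₂
s₁²/n₁ = 8.56²/20 = 3.6637,  s₂²/n₂ = 11.41²/37 = 3.5186
SE = √(s₁²/n₁ + s₂²/n₂) = √(3.6637 + 3.5186) = 2.6800
df (Welch-Satterthwaite) = (s₁²/n₁ + s₂²/n₂)² / [(s₁²/n₁)²/(n₁-1) + (s₂²/n₂)²/(n₂-1)] ≈ 49.11
t = (x̄₁ - x̄₂) / SE = (62.10 - 59.51) / 2.6800 = 2.59 / 2.6800 = 0.966
p-value = 0.3386

Since p-value > α = 0.1, we fail to reject H₀.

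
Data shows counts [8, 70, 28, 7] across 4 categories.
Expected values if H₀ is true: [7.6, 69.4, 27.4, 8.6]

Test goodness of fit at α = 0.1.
Chi-square goodness of fit test:
H₀: observed counts match expected distribution
H₁: observed counts differ from expected distribution
df = k - 1 = 3
χ² = Σ(O - E)²/E
   = (8 - 7.6)²/7.6 + (70 - 69.4)²/69.4 + (28 - 27.4)²/27.4 + (7 - 8.6)²/8.6
   = 0.021 + 0.005 + 0.013 + 0.298
   = 0.34
p-value = 0.9529

Since p-value > α = 0.1, we fail to reject H₀.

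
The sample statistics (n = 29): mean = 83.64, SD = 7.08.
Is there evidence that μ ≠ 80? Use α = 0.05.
One-sample t-test:
H₀: μ = 80
H₁: μ ≠ 80
df = n - 1 = 28
t = (x̄ - μ₀) / (s/√n) = (83.64 - 80) / (7.08/√29) = 2.769
p-value = 0.0099

Since p-value < α = 0.05, we reject H₀.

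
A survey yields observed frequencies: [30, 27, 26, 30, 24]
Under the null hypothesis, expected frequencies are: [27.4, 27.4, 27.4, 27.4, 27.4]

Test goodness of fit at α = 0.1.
Chi-square goodness of fit test:
H₀: observed counts match expected distribution
H₁: observed counts differ from expected distribution
df = k - 1 = 4
χ² = Σ(O - E)²/E
   = (30 - 27.4)²/27.4 + (27 - 27.4)²/27.4 + (26 - 27.4)²/27.4 + (30 - 27.4)²/27.4 + (24 - 27.4)²/27.4
   = 0.247 + 0.006 + 0.072 + 0.247 + 0.422
   = 0.99
p-value = 0.9109

Since p-value > α = 0.1, we fail to reject H₀.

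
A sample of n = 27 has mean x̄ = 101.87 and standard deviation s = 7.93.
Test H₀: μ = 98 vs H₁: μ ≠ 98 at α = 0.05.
One-sample t-test:
H₀: μ = 98
H₁: μ ≠ 98
df = n - 1 = 26
t = (x̄ - μ₀) / (s/√n) = (101.87 - 98) / (7.93/√27) = 2.536
p-value = 0.0176

Since p-value < α = 0.05, we reject H₀.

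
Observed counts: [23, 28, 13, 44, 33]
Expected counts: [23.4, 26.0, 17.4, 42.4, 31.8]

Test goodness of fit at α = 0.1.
Chi-square goodness of fit test:
H₀: observed counts match expected distribution
H₁: observed counts differ from expected distribution
df = k - 1 = 4
χ² = Σ(O - E)²/E
   = (23 - 23.4)²/23.4 + (28 - 26.0)²/26.0 + (13 - 17.4)²/17.4 + (44 - 42.4)²/42.4 + (33 - 31.8)²/31.8
   = 0.007 + 0.154 + 1.113 + 0.060 + 0.045
   = 1.38
p-value = 0.8478

Since p-value > α = 0.1, we fail to reject H₀.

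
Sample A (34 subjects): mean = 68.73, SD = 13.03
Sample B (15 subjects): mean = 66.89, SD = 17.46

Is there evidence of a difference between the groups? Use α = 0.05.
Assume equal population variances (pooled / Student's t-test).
Student's two-sample t-test (equal variances):
H₀: μ₁ = μ₂
H₁: μ₁ ≠ μ₂
df = n₁ + n₂ - 2 = 47
Pooled variance s_p² = [(n₁-1)s₁² + (n₂-1)s₂²] / (n₁ + n₂ - 2) = [(33)(13.03²) + (14)(17.46²)] / 47 = 210.0147
SE = √(s_p²(1/n₁ + 1/n₂)) = √(210.0147 × (1/34 + 1/15)) = 4.4920
t = (x̄₁ - x̄₂) / SE = (68.73 - 66.89) / 4.4920 = 1.84 / 4.4920 = 0.410
p-value = 0.6839

Since p-value > α = 0.05, we fail to reject H₀.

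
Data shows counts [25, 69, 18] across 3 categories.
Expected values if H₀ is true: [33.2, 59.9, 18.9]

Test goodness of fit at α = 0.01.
Chi-square goodness of fit test:
H₀: observed counts match expected distribution
H₁: observed counts differ from expected distribution
df = k - 1 = 2
χ² = Σ(O - E)²/E
   = (25 - 33.2)²/33.2 + (69 - 59.9)²/59.9 + (18 - 18.9)²/18.9
   = 2.025 + 1.382 + 0.043
   = 3.45
p-value = 0.1781

Since p-value > α = 0.01, we fail to reject H₀.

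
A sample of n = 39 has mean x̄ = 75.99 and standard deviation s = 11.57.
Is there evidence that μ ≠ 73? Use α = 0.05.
One-sample t-test:
H₀: μ = 73
H₁: μ ≠ 73
df = n - 1 = 38
t = (x̄ - μ₀) / (s/√n) = (75.99 - 73) / (11.57/√39) = 1.614
p-value = 0.1148

Since p-value > α = 0.05, we fail to reject H₀.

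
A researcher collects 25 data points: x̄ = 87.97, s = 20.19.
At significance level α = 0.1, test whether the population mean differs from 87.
One-sample t-test:
H₀: μ = 87
H₁: μ ≠ 87
df = n - 1 = 24
t = (x̄ - μ₀) / (s/√n) = (87.97 - 87) / (20.19/√25) = 0.240
p-value = 0.8122

Since p-value > α = 0.1, we fail to reject H₀.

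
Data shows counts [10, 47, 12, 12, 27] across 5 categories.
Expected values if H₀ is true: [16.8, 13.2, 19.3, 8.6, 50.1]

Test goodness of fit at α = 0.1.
Chi-square goodness of fit test:
H₀: observed counts match expected distribution
H₁: observed counts differ from expected distribution
df = k - 1 = 4
χ² = Σ(O - E)²/E
   = (10 - 16.8)²/16.8 + (47 - 13.2)²/13.2 + (12 - 19.3)²/19.3 + (12 - 8.6)²/8.6 + (27 - 50.1)²/50.1
   = 2.752 + 86.548 + 2.761 + 1.344 + 10.651
   = 104.06
p-value < 0.0001

Since p-value < α = 0.1, we reject H₀.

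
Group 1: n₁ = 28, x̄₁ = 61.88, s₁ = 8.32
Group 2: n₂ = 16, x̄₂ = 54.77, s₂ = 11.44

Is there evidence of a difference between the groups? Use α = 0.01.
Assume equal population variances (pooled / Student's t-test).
Student's two-sample t-test (equal variances):
H₀: μ₁ = μ₂
H₁: μ₁ ≠ μ₂
df = n₁ + n₂ - 2 = 42
Pooled variance s_p² = [(n₁-1)s₁² + (n₂-1)s₂²] / (n₁ + n₂ - 2) = [(27)(8.32²) + (15)(11.44²)] / 42 = 91.2407
SE = √(s_p²(1/n₁ + 1/n₂)) = √(91.2407 × (1/28 + 1/16)) = 2.9935
t = (x̄₁ - x̄₂) / SE = (61.88 - 54.77) / 2.9935 = 7.11 / 2.9935 = 2.375
p-value = 0.0222

Since p-value > α = 0.01, we fail to reject H₀.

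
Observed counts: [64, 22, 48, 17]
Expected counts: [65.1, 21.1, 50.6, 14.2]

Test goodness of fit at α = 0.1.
Chi-square goodness of fit test:
H₀: observed counts match expected distribution
H₁: observed counts differ from expected distribution
df = k - 1 = 3
χ² = Σ(O - E)²/E
   = (64 - 65.1)²/65.1 + (22 - 21.1)²/21.1 + (48 - 50.6)²/50.6 + (17 - 14.2)²/14.2
   = 0.019 + 0.038 + 0.134 + 0.552
   = 0.74
p-value = 0.8631

Since p-value > α = 0.1, we fail to reject H₀.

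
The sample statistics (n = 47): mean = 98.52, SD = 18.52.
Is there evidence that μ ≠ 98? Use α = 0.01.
One-sample t-test:
H₀: μ = 98
H₁: μ ≠ 98
df = n - 1 = 46
t = (x̄ - μ₀) / (s/√n) = (98.52 - 98) / (18.52/√47) = 0.192
p-value = 0.8482

Since p-value > α = 0.01, we fail to reject H₀.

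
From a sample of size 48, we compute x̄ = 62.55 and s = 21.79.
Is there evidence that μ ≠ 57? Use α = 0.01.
One-sample t-test:
H₀: μ = 57
H₁: μ ≠ 57
df = n - 1 = 47
t = (x̄ - μ₀) / (s/√n) = (62.55 - 57) / (21.79/√48) = 1.765
p-value = 0.0841

Since p-value > α = 0.01, we fail to reject H₀.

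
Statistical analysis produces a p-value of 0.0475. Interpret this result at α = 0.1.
Since p = 0.0475 < α = 0.1, reject H₀.
There is sufficient evidence to reject the null hypothesis; the result is statistically significant at the 0.1 level.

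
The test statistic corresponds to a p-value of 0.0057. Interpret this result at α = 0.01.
Since p = 0.0057 < α = 0.01, reject H₀.
There is sufficient evidence to reject the null hypothesis; the result is statistically significant at the 0.01 level.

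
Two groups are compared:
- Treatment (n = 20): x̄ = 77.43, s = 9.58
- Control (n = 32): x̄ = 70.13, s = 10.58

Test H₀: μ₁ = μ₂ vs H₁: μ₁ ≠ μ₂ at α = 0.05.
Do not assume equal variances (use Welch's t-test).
Welch's two-sample t-test:
H₀: μ₁ = μ₂
H₁: μ₁ ≠ μ₂
s₁²/n₁ = 9.58²/20 = 4.5888,  s₂²/n₂ = 10.58²/32 = 3.4980
SE = √(s₁²/n₁ + s₂²/n₂) = √(4.5888 + 3.4980) = 2.8437
df (Welch-Satterthwaite) = (s₁²/n₁ + s₂²/n₂)² / [(s₁²/n₁)²/(n₁-1) + (s₂²/n₂)²/(n₂-1)] ≈ 43.51
t = (x̄₁ - x̄₂) / SE = (77.43 - 70.13) / 2.8437 = 7.30 / 2.8437 = 2.567
p-value = 0.0138

Since p-value < α = 0.05, we reject H₀.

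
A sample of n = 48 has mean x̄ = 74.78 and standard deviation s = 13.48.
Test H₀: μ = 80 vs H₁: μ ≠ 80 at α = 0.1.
One-sample t-test:
H₀: μ = 80
H₁: μ ≠ 80
df = n - 1 = 47
t = (x̄ - μ₀) / (s/√n) = (74.78 - 80) / (13.48/√48) = -2.683
p-value = 0.0100

Since p-value < α = 0.1, we reject H₀.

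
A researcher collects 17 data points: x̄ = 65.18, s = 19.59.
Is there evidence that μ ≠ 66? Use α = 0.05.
One-sample t-test:
H₀: μ = 66
H₁: μ ≠ 66
df = n - 1 = 16
t = (x̄ - μ₀) / (s/√n) = (65.18 - 66) / (19.59/√17) = -0.173
p-value = 0.8651

Since p-value > α = 0.05, we fail to reject H₀.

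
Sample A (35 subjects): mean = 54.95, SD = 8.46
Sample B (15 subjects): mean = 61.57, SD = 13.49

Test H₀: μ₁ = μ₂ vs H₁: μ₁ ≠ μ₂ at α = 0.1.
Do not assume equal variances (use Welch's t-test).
Welch's two-sample t-test:
H₀: μ₁ = μ₂
H₁: μ₁ ≠ μ₂
s₁²/n₁ = 8.46²/35 = 2.0449,  s₂²/n₂ = 13.49²/15 = 12.1320
SE = √(s₁²/n₁ + s₂²/n₂) = √(2.0449 + 12.1320) = 3.7652
df (Welch-Satterthwaite) = (s₁²/n₁ + s₂²/n₂)² / [(s₁²/n₁)²/(n₁-1) + (s₂²/n₂)²/(n₂-1)] ≈ 18.90
t = (x̄₁ - x̄₂) / SE = (54.95 - 61.57) / 3.7652 = -6.62 / 3.7652 = -1.758
p-value = 0.0949

Since p-value < α = 0.1, we reject H₀.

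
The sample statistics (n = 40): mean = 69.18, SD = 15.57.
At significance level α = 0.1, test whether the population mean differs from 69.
One-sample t-test:
H₀: μ = 69
H₁: μ ≠ 69
df = n - 1 = 39
t = (x̄ - μ₀) / (s/√n) = (69.18 - 69) / (15.57/√40) = 0.073
p-value = 0.9421

Since p-value > α = 0.1, we fail to reject H₀.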